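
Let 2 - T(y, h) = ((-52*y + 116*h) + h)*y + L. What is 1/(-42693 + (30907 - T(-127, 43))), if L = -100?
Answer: -1/1489533 ≈ -6.7135e-7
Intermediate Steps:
T(y, h) = 102 - y*(-52*y + 117*h) (T(y, h) = 2 - (((-52*y + 116*h) + h)*y - 100) = 2 - ((-52*y + 117*h)*y - 100) = 2 - (y*(-52*y + 117*h) - 100) = 2 - (-100 + y*(-52*y + 117*h)) = 2 + (100 - y*(-52*y + 117*h)) = 102 - y*(-52*y + 117*h))
1/(-42693 + (30907 - T(-127, 43))) = 1/(-42693 + (30907 - (102 + 52*(-127)² - 117*43*(-127)))) = 1/(-42693 + (30907 - (102 + 52*16129 + 638937))) = 1/(-42693 + (30907 - (102 + 838708 + 638937))) = 1/(-42693 + (30907 - 1*1477747)) = 1/(-42693 + (30907 - 1477747)) = 1/(-42693 - 1446840) = 1/(-1489533) = -1/1489533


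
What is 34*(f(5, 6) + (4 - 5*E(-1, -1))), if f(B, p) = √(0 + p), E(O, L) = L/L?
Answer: -34 + 34*√6 ≈ 49.283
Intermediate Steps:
E(O, L) = 1
f(B, p) = √p
34*(f(5, 6) + (4 - 5*E(-1, -1))) = 34*(√6 + (4 - 5*1)) = 34*(√6 + (4 - 5)) = 34*(√6 - 1) = 34*(-1 + √6) = -34 + 34*√6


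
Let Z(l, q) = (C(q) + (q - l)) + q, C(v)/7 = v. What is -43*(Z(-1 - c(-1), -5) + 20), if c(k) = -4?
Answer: 1204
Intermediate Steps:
C(v) = 7*v
Z(l, q) = -l + 9*q (Z(l, q) = (7*q + (q - l)) + q = (-l + 8*q) + q = -l + 9*q)
-43*(Z(-1 - c(-1), -5) + 20) = -43*((-(-1 - 1*(-4)) + 9*(-5)) + 20) = -43*((-(-1 + 4) - 45) + 20) = -43*((-1*3 - 45) + 20) = -43*((-3 - 45) + 20) = -43*(-48 + 20) = -43*(-28) = 1204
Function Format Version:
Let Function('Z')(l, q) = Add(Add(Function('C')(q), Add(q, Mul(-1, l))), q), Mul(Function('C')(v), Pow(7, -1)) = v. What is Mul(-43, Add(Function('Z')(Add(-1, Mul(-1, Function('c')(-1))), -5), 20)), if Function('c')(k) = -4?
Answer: 1204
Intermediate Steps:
Function('C')(v) = Mul(7, v)
Function('Z')(l, q) = Add(Mul(-1, l), Mul(9, q)) (Function('Z')(l, q) = Add(Add(Mul(7, q), Add(q, Mul(-1, l))), q) = Add(Add(Mul(-1, l), Mul(8, q)), q) = Add(Mul(-1, l), Mul(9, q)))
Mul(-43, Add(Function('Z')(Add(-1, Mul(-1, Function('c')(-1))), -5), 20)) = Mul(-43, Add(Add(Mul(-1, Add(-1, Mul(-1, -4))), Mul(9, -5)), 20)) = Mul(-43, Add(Add(Mul(-1, Add(-1, 4)), -45), 20)) = Mul(-43, Add(Add(Mul(-1, 3), -45), 20)) = Mul(-43, Add(Add(-3, -45), 20)) = Mul(-43, Add(-48, 20)) = Mul(-43, -28) = 1204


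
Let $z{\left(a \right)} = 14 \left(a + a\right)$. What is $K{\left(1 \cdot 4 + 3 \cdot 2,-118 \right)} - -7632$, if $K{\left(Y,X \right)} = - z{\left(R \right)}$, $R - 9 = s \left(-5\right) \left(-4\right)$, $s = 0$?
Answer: $7380$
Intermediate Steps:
$R = 9$ ($R = 9 + 0 \left(-5\right) \left(-4\right) = 9 + 0 \left(-4\right) = 9 + 0 = 9$)
$z{\left(a \right)} = 28 a$ ($z{\left(a \right)} = 14 \cdot 2 a = 28 a$)
$K{\left(Y,X \right)} = -252$ ($K{\left(Y,X \right)} = - 28 \cdot 9 = \left(-1\right) 252 = -252$)
$K{\left(1 \cdot 4 + 3 \cdot 2,-118 \right)} - -7632 = -252 - -7632 = -252 + 7632 = 7380$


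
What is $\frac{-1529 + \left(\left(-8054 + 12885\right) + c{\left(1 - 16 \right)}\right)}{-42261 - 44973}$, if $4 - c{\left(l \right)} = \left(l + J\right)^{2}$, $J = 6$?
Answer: $- \frac{1075}{29078} \approx -0.03697$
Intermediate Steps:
$c{\left(l \right)} = 4 - \left(6 + l\right)^{2}$ ($c{\left(l \right)} = 4 - \left(l + 6\right)^{2} = 4 - \left(6 + l\right)^{2}$)
$\frac{-1529 + \left(\left(-8054 + 12885\right) + c{\left(1 - 16 \right)}\right)}{-42261 - 44973} = \frac{-1529 + \left(\left(-8054 + 12885\right) + \left(4 - \left(6 + \left(1 - 16\right)\right)^{2}\right)\right)}{-42261 - 44973} = \frac{-1529 + \left(4831 + \left(4 - \left(6 + \left(1 - 16\right)\right)^{2}\right)\right)}{-87234} = \left(-1529 + \left(4831 + \left(4 - \left(6 - 15\right)^{2}\right)\right)\right) \left(- \frac{1}{87234}\right) = \left(-1529 + \left(4831 + \left(4 - \left(-9\right)^{2}\right)\right)\right) \left(- \frac{1}{87234}\right) = \left(-1529 + \left(4831 + \left(4 - 81\right)\right)\right) \left(- \frac{1}{87234}\right) = \left(-1529 + \left(4831 - 77\right)\right) \left(- \frac{1}{87234}\right) = \left(-1529 + 4754\right) \left(- \frac{1}{87234}\right) = 3225 \left(- \frac{1}{87234}\right) = - \frac{1075}{29078}$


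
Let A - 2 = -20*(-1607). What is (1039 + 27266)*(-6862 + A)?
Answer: 715550400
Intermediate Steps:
A = 32142 (A = 2 - 20*(-1607) = 2 + 32140 = 32142)
(1039 + 27266)*(-6862 + A) = (1039 + 27266)*(-6862 + 32142) = 28305*25280 = 715550400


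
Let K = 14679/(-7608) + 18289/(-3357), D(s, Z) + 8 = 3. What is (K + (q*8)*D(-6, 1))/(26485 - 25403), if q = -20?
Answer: 6747874895/9211446864 ≈ 0.73255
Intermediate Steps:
D(s, Z) = -5 (D(s, Z) = -8 + 3 = -5)
K = -62806705/8513352 (K = 14679*(-1/7608) + 18289*(-1/3357) = -4893/2536 - 18289/3357 = -62806705/8513352 ≈ -7.3774)
(K + (q*8)*D(-6, 1))/(26485 - 25403) = (-62806705/8513352 - 20*8*(-5))/(26485 - 25403) = (-62806705/8513352 - 160*(-5))/1082 = (-62806705/8513352 + 800)*(1/1082) = (6747874895/8513352)*(1/1082) = 6747874895/9211446864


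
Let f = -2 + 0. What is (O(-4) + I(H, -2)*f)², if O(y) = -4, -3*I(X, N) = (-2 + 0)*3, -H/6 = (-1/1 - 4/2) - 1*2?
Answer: 64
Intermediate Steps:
H = 30 (H = -6*((-1/1 - 4/2) - 1*2) = -6*((-1*1 - 4*½) - 2) = -6*((-1 - 2) - 2) = -6*(-3 - 2) = -6*(-5) = 30)
I(X, N) = 2 (I(X, N) = -(-2 + 0)*3/3 = -(-2)*3/3 = -⅓*(-6) = 2)
f = -2
(O(-4) + I(H, -2)*f)² = (-4 + 2*(-2))² = (-4 - 4)² = (-8)² = 64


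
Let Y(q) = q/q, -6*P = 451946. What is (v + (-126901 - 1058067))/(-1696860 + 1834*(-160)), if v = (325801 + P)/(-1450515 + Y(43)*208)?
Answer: 2577851453479/4329819033150 ≈ 0.59537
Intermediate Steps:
P = -225973/3 (P = -⅙*451946 = -225973/3 ≈ -75324.)
Y(q) = 1
v = -751430/4350921 (v = (325801 - 225973/3)/(-1450515 + 1*208) = 751430/(3*(-1450515 + 208)) = (751430/3)/(-1450307) = (751430/3)*(-1/1450307) = -751430/4350921 ≈ -0.17271)
(v + (-126901 - 1058067))/(-1696860 + 1834*(-160)) = (-751430/4350921 + (-126901 - 1058067))/(-1696860 + 1834*(-160)) = (-751430/4350921 - 1184968)/(-1696860 - 293440) = -5155702906958/4350921/(-1990300) = -5155702906958/4350921*(-1/1990300) = 2577851453479/4329819033150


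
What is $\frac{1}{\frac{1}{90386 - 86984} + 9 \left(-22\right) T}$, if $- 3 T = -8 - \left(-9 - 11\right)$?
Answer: $\frac{3402}{2694385} \approx 0.0012626$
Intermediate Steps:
$T = -4$ ($T = - \frac{-8 - \left(-9 - 11\right)}{3} = - \frac{-8 - -20}{3} = - \frac{-8 + 20}{3} = \left(- \frac{1}{3}\right) 12 = -4$)
$\frac{1}{\frac{1}{90386 - 86984} + 9 \left(-22\right) T} = \frac{1}{\frac{1}{90386 - 86984} + 9 \left(-22\right) \left(-4\right)} = \frac{1}{\frac{1}{3402} - -792} = \frac{1}{\frac{1}{3402} + 792} = \frac{1}{\frac{2694385}{3402}} = \frac{3402}{2694385}$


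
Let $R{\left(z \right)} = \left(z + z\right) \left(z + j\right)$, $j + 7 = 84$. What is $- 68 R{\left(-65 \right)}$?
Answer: $106080$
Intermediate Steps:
$j = 77$ ($j = -7 + 84 = 77$)
$R{\left(z \right)} = 2 z \left(77 + z\right)$ ($R{\left(z \right)} = \left(z + z\right) \left(z + 77\right) = 2 z \left(77 + z\right)$)
$- 68 R{\left(-65 \right)} = - 68 \cdot 2 \left(-65\right) \left(77 - 65\right) = - 68 \cdot 2 \left(-65\right) 12 = \left(-68\right) \left(-1560\right) = 106080$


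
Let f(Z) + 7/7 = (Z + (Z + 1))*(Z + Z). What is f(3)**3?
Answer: 68921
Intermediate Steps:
f(Z) = -1 + 2*Z*(1 + 2*Z) (f(Z) = -1 + (Z + (Z + 1))*(Z + Z) = -1 + (Z + (1 + Z))*(2*Z) = -1 + (1 + 2*Z)*(2*Z) = -1 + 2*Z*(1 + 2*Z))
f(3)**3 = (-1 + 2*3 + 4*3**2)**3 = (-1 + 6 + 4*9)**3 = (-1 + 6 + 36)**3 = 41**3 = 68921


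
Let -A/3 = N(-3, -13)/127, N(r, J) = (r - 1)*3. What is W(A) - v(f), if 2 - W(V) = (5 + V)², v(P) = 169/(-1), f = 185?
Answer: 2307818/16129 ≈ 143.08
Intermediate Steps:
N(r, J) = -3 + 3*r (N(r, J) = (-1 + r)*3 = -3 + 3*r)
A = 36/127 (A = -3*(-3 + 3*(-3))/127 = -3*(-3 - 9)/127 = -(-36)/127 = -3*(-12/127) = 36/127 ≈ 0.28346)
v(P) = -169 (v(P) = 169*(-1) = -169)
W(V) = 2 - (5 + V)²
W(A) - v(f) = (2 - (5 + 36/127)²) - 1*(-169) = (2 - (671/127)²) + 169 = (2 - 1*450241/16129) + 169 = (2 - 450241/16129) + 169 = -417983/16129 + 169 = 2307818/16129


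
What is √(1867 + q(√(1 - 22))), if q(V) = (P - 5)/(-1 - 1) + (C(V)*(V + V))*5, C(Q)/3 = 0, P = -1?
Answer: √1870 ≈ 43.243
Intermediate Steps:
C(Q) = 0 (C(Q) = 3*0 = 0)
q(V) = 3 (q(V) = (-1 - 5)/(-1 - 1) + (0*(V + V))*5 = -6/(-2) + (0*(2*V))*5 = -6*(-½) + 0*5 = 3 + 0 = 3)
√(1867 + q(√(1 - 22))) = √(1867 + 3) = √1870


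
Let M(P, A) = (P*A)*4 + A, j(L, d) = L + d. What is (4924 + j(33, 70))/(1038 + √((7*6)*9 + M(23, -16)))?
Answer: 869671/179759 - 5027*I*√1110/1078554 ≈ 4.838 - 0.15528*I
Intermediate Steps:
M(P, A) = A + 4*A*P (M(P, A) = (A*P)*4 + A = 4*A*P + A = A + 4*A*P)
(4924 + j(33, 70))/(1038 + √((7*6)*9 + M(23, -16))) = (4924 + (33 + 70))/(1038 + √((7*6)*9 - 16*(1 + 4*23))) = (4924 + 103)/(1038 + √(42*9 - 16*(1 + 92))) = 5027/(1038 + √(378 - 16*93)) = 5027/(1038 + √(378 - 1488)) = 5027/(1038 + √(-1110)) = 5027/(1038 + I*√1110)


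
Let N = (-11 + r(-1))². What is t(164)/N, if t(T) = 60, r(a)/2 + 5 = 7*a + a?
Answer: 60/1369 ≈ 0.043828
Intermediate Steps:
r(a) = -10 + 16*a (r(a) = -10 + 2*(7*a + a) = -10 + 2*(8*a) = -10 + 16*a)
N = 1369 (N = (-11 + (-10 + 16*(-1)))² = (-11 + (-10 - 16))² = (-11 - 26)² = (-37)² = 1369)
t(164)/N = 60/1369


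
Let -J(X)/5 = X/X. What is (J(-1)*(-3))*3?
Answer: 45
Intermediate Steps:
J(X) = -5 (J(X) = -5*X/X = -5*1 = -5)
(J(-1)*(-3))*3 = -5*(-3)*3 = 15*3 = 45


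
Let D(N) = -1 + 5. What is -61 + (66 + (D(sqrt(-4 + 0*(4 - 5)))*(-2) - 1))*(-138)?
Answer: -7927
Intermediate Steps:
D(N) = 4
-61 + (66 + (D(sqrt(-4 + 0*(4 - 5)))*(-2) - 1))*(-138) = -61 + (66 + (4*(-2) - 1))*(-138) = -61 + (66 + (-8 - 1))*(-138) = -61 + (66 - 9)*(-138) = -61 + 57*(-138) = -61 - 7866 = -7927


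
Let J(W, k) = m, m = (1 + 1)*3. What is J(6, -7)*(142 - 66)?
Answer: 456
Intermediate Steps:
m = 6 (m = 2*3 = 6)
J(W, k) = 6
J(6, -7)*(142 - 66) = 6*(142 - 66) = 6*76 = 456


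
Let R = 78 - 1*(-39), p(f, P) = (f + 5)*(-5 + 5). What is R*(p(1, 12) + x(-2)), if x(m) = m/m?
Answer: 117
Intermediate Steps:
p(f, P) = 0 (p(f, P) = (5 + f)*0 = 0)
x(m) = 1
R = 117 (R = 78 + 39 = 117)
R*(p(1, 12) + x(-2)) = 117*(0 + 1) = 117*1 = 117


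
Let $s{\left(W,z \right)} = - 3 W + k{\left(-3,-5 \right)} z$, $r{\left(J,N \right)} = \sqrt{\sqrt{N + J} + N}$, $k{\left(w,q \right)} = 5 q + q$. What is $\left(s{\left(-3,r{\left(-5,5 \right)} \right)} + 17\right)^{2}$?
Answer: $5176 - 1560 \sqrt{5} \approx 1687.7$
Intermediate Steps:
$k{\left(w,q \right)} = 6 q$
$r{\left(J,N \right)} = \sqrt{N + \sqrt{J + N}}$ ($r{\left(J,N \right)} = \sqrt{\sqrt{J + N} + N} = \sqrt{N + \sqrt{J + N}}$)
$s{\left(W,z \right)} = - 30 z - 3 W$ ($s{\left(W,z \right)} = - 3 W + 6 \left(-5\right) z = - 3 W - 30 z = - 30 z - 3 W$)
$\left(s{\left(-3,r{\left(-5,5 \right)} \right)} + 17\right)^{2} = \left(\left(- 30 \sqrt{5 + \sqrt{-5 + 5}} - -9\right) + 17\right)^{2} = \left(\left(- 30 \sqrt{5 + \sqrt{0}} + 9\right) + 17\right)^{2} = \left(\left(- 30 \sqrt{5 + 0} + 9\right) + 17\right)^{2} = \left(\left(- 30 \sqrt{5} + 9\right) + 17\right)^{2} = \left(\left(9 - 30 \sqrt{5}\right) + 17\right)^{2} = \left(26 - 30 \sqrt{5}\right)^{2}$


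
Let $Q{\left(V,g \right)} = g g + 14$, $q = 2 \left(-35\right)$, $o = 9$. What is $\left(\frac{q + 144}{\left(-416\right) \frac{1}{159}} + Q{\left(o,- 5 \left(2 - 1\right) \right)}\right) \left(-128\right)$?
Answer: $- \frac{17832}{13} \approx -1371.7$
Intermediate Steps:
$q = -70$
$Q{\left(V,g \right)} = 14 + g^{2}$ ($Q{\left(V,g \right)} = g^{2} + 14 = 14 + g^{2}$)
$\left(\frac{q + 144}{\left(-416\right) \frac{1}{159}} + Q{\left(o,- 5 \left(2 - 1\right) \right)}\right) \left(-128\right) = \left(\frac{-70 + 144}{\left(-416\right) \frac{1}{159}} + \left(14 + \left(- 5 \left(2 - 1\right)\right)^{2}\right)\right) \left(-128\right) = \left(\frac{74}{\left(-416\right) \frac{1}{159}} + \left(14 + \left(\left(-5\right) 1\right)^{2}\right)\right) \left(-128\right) = \left(\frac{74}{- \frac{416}{159}} + \left(14 + \left(-5\right)^{2}\right)\right) \left(-128\right) = \left(74 \left(- \frac{159}{416}\right) + \left(14 + 25\right)\right) \left(-128\right) = \left(- \frac{5883}{208} + 39\right) \left(-128\right) = \frac{2229}{208} \left(-128\right) = - \frac{17832}{13}$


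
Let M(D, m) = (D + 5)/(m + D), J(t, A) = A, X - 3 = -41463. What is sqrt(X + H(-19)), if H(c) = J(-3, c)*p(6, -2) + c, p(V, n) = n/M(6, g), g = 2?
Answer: I*sqrt(5015615)/11 ≈ 203.6*I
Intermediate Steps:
X = -41460 (X = 3 - 41463 = -41460)
M(D, m) = (5 + D)/(D + m)
p(V, n) = 8*n/11 (p(V, n) = n/(((5 + 6)/(6 + 2))) = n/((11/8)) = n/(((1/8)*11)) = n/(11/8) = n*(8/11) = 8*n/11)
H(c) = -5*c/11 (H(c) = c*((8/11)*(-2)) + c = c*(-16/11) + c = -16*c/11 + c = -5*c/11)
sqrt(X + H(-19)) = sqrt(-41460 - 5/11*(-19)) = sqrt(-41460 + 95/11) = sqrt(-455965/11) = I*sqrt(5015615)/11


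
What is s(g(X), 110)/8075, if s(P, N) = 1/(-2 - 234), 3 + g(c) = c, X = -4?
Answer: -1/1905700 ≈ -5.2474e-7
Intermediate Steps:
g(c) = -3 + c
s(P, N) = -1/236 (s(P, N) = 1/(-236) = -1/236)
s(g(X), 110)/8075 = -1/236/8075 = -1/236*1/8075 = -1/1905700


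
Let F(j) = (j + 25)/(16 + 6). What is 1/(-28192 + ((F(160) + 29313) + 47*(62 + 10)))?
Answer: 22/99295 ≈ 0.00022156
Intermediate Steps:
F(j) = 25/22 + j/22 (F(j) = (25 + j)/22 = (25 + j)*(1/22) = 25/22 + j/22)
1/(-28192 + ((F(160) + 29313) + 47*(62 + 10))) = 1/(-28192 + (((25/22 + (1/22)*160) + 29313) + 47*(62 + 10))) = 1/(-28192 + (((25/22 + 80/11) + 29313) + 47*72)) = 1/(-28192 + ((185/22 + 29313) + 3384)) = 1/(-28192 + (645071/22 + 3384)) = 1/(-28192 + 719519/22) = 1/(99295/22) = 22/99295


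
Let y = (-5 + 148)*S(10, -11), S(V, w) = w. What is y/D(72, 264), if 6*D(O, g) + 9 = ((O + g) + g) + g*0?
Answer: -3146/197 ≈ -15.970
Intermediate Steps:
D(O, g) = -3/2 + g/3 + O/6 (D(O, g) = -3/2 + (((O + g) + g) + g*0)/6 = -3/2 + ((O + 2*g) + 0)/6 = -3/2 + (O + 2*g)/6 = -3/2 + (g/3 + O/6) = -3/2 + g/3 + O/6)
y = -1573 (y = (-5 + 148)*(-11) = 143*(-11) = -1573)
y/D(72, 264) = -1573/(-3/2 + (⅓)*264 + (⅙)*72) = -1573/(-3/2 + 88 + 12) = -1573/197/2 = -1573*2/197 = -3146/197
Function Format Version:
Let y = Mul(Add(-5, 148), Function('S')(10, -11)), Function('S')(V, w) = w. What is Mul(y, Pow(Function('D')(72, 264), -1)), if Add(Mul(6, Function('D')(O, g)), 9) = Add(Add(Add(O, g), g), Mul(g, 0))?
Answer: Rational(-3146, 197) ≈ -15.970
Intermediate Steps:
Function('D')(O, g) = Add(Rational(-3, 2), Mul(Rational(1, 3), g), Mul(Rational(1, 6), O)) (Function('D')(O, g) = Add(Rational(-3, 2), Mul(Rational(1, 6), Add(Add(Add(O, g), g), Mul(g, 0)))) = Add(Rational(-3, 2), Mul(Rational(1, 6), Add(Add(O, Mul(2, g)), 0))) = Add(Rational(-3, 2), Mul(Rational(1, 6), Add(O, Mul(2, g)))) = Add(Rational(-3, 2), Add(Mul(Rational(1, 3), g), Mul(Rational(1, 6), O))) = Add(Rational(-3, 2), Mul(Rational(1, 3), g), Mul(Rational(1, 6), O)))
y = -1573 (y = Mul(Add(-5, 148), -11) = Mul(143, -11) = -1573)
Mul(y, Pow(Function('D')(72, 264), -1)) = Mul(-1573, Pow(Add(Rational(-3, 2), Mul(Rational(1, 3), 264), Mul(Rational(1, 6), 72)), -1)) = Mul(-1573, Pow(Add(Rational(-3, 2), 88, 12), -1)) = Mul(-1573, Pow(Rational(197, 2), -1)) = Mul(-1573, Rational(2, 197)) = Rational(-3146, 197)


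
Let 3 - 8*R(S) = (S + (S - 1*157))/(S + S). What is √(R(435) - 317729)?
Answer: I*√961955495205/1740 ≈ 563.67*I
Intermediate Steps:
R(S) = 3/8 - (-157 + 2*S)/(16*S) (R(S) = 3/8 - (S + (S - 1*157))/(8*(S + S)) = 3/8 - (S + (S - 157))/(8*(2*S)) = 3/8 - (S + (-157 + S))*1/(2*S)/8 = 3/8 - (-157 + 2*S)*1/(2*S)/8 = 3/8 - (-157 + 2*S)/(16*S))
√(R(435) - 317729) = √((1/16)*(157 + 4*435)/435 - 317729) = √((1/16)*(1/435)*(157 + 1740) - 317729) = √((1/16)*(1/435)*1897 - 317729) = √(1897/6960 - 317729) = √(-2211391943/6960) = I*√961955495205/1740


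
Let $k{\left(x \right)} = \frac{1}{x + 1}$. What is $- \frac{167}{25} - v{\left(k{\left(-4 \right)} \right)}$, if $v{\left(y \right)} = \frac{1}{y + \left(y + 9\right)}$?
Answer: $- \frac{34}{5} \approx -6.8$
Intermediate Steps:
$k{\left(x \right)} = \frac{1}{1 + x}$
$v{\left(y \right)} = \frac{1}{9 + 2 y}$ ($v{\left(y \right)} = \frac{1}{y + \left(9 + y\right)} = \frac{1}{9 + 2 y}$)
$- \frac{167}{25} - v{\left(k{\left(-4 \right)} \right)} = - \frac{167}{25} - \frac{1}{9 + \frac{2}{1 - 4}} = \left(-167\right) \frac{1}{25} - \frac{1}{9 + \frac{2}{-3}} = - \frac{167}{25} - \frac{1}{9 + 2 \left(- \frac{1}{3}\right)} = - \frac{167}{25} - \frac{1}{9 - \frac{2}{3}} = - \frac{167}{25} - \frac{1}{\frac{25}{3}} = - \frac{167}{25} - \frac{3}{25} = - \frac{34}{5}$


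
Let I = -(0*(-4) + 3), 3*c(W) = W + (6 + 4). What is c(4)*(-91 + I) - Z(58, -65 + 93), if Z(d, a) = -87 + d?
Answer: -1229/3 ≈ -409.67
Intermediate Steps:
c(W) = 10/3 + W/3 (c(W) = (W + (6 + 4))/3 = (W + 10)/3 = (10 + W)/3 = 10/3 + W/3)
I = -3 (I = -(0 + 3) = -1*3 = -3)
c(4)*(-91 + I) - Z(58, -65 + 93) = (10/3 + (1/3)*4)*(-91 - 3) - (-87 + 58) = (10/3 + 4/3)*(-94) - 1*(-29) = (14/3)*(-94) + 29 = -1316/3 + 29 = -1229/3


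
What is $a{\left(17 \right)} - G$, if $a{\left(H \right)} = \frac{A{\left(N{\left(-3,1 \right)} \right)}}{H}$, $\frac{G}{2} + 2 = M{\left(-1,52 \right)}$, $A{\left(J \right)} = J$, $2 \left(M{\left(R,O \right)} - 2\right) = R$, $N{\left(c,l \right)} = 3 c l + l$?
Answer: $\frac{9}{17} \approx 0.52941$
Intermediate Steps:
$N{\left(c,l \right)} = l + 3 c l$ ($N{\left(c,l \right)} = 3 c l + l = l + 3 c l$)
$M{\left(R,O \right)} = 2 + \frac{R}{2}$
$G = -1$ ($G = -4 + 2 \left(2 + \frac{1}{2} \left(-1\right)\right) = -4 + 2 \left(2 - \frac{1}{2}\right) = -4 + 2 \cdot \frac{3}{2} = -4 + 3 = -1$)
$a{\left(H \right)} = - \frac{8}{H}$ ($a{\left(H \right)} = \frac{1 \left(1 + 3 \left(-3\right)\right)}{H} = \frac{1 \left(1 - 9\right)}{H} = \frac{1 \left(-8\right)}{H} = - \frac{8}{H}$)
$a{\left(17 \right)} - G = - \frac{8}{17} - -1 = \left(-8\right) \frac{1}{17} + 1 = - \frac{8}{17} + 1 = \frac{9}{17}$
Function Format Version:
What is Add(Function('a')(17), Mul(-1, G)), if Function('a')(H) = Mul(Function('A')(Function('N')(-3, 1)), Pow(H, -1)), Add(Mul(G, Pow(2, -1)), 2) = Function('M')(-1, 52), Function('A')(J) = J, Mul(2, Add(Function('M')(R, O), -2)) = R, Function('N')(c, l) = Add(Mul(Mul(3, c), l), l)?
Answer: Rational(9, 17) ≈ 0.52941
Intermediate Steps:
Function('N')(c, l) = Add(l, Mul(3, c, l)) (Function('N')(c, l) = Add(Mul(3, c, l), l) = Add(l, Mul(3, c, l)))
Function('M')(R, O) = Add(2, Mul(Rational(1, 2), R))
G = -1 (G = Add(-4, Mul(2, Add(2, Mul(Rational(1, 2), -1)))) = Add(-4, Mul(2, Add(2, Rational(-1, 2)))) = Add(-4, Mul(2, Rational(3, 2))) = Add(-4, 3) = -1)
Function('a')(H) = Mul(-8, Pow(H, -1)) (Function('a')(H) = Mul(Mul(1, Add(1, Mul(3, -3))), Pow(H, -1)) = Mul(Mul(1, Add(1, -9)), Pow(H, -1)) = Mul(Mul(1, -8), Pow(H, -1)) = Mul(-8, Pow(H, -1)))
Add(Function('a')(17), Mul(-1, G)) = Add(Mul(-8, Pow(17, -1)), Mul(-1, -1)) = Add(Mul(-8, Rational(1, 17)), 1) = Add(Rational(-8, 17), 1) = Rational(9, 17)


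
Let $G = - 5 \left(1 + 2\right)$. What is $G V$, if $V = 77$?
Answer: $-1155$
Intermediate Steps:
$G = -15$ ($G = \left(-5\right) 3 = -15$)
$G V = \left(-15\right) 77 = -1155$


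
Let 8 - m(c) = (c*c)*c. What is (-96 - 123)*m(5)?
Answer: 25623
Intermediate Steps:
m(c) = 8 - c**3 (m(c) = 8 - c*c*c = 8 - c**2*c = 8 - c**3)
(-96 - 123)*m(5) = (-96 - 123)*(8 - 1*5**3) = -219*(8 - 1*125) = -219*(8 - 125) = -219*(-117) = 25623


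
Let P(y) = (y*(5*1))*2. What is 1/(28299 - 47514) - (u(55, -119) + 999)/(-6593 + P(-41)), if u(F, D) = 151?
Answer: 22090247/134562645 ≈ 0.16416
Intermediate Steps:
P(y) = 10*y (P(y) = (y*5)*2 = (5*y)*2 = 10*y)
1/(28299 - 47514) - (u(55, -119) + 999)/(-6593 + P(-41)) = 1/(28299 - 47514) - (151 + 999)/(-6593 + 10*(-41)) = 1/(-19215) - 1150/(-6593 - 410) = -1/19215 - 1150/(-7003) = -1/19215 - 1150*(-1)/7003 = -1/19215 - 1*(-1150/7003) = -1/19215 + 1150/7003 = 22090247/134562645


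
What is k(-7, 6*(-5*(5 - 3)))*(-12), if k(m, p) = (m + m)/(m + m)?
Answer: -12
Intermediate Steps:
k(m, p) = 1 (k(m, p) = (2*m)/((2*m)) = (2*m)*(1/(2*m)) = 1)
k(-7, 6*(-5*(5 - 3)))*(-12) = 1*(-12) = -12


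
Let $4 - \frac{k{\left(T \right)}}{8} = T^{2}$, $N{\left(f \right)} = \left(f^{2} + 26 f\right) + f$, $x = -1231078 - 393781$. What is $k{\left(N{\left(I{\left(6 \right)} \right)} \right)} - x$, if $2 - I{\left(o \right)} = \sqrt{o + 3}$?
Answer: $1619483$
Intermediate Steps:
$I{\left(o \right)} = 2 - \sqrt{3 + o}$ ($I{\left(o \right)} = 2 - \sqrt{o + 3} = 2 - \sqrt{3 + o}$)
$x = -1624859$
$N{\left(f \right)} = f^{2} + 27 f$
$k{\left(T \right)} = 32 - 8 T^{2}$
$k{\left(N{\left(I{\left(6 \right)} \right)} \right)} - x = \left(32 - 8 \left(\left(2 - \sqrt{3 + 6}\right) \left(27 + \left(2 - \sqrt{3 + 6}\right)\right)\right)^{2}\right) - -1624859 = \left(32 - 8 \left(\left(2 - \sqrt{9}\right) \left(27 + \left(2 - \sqrt{9}\right)\right)\right)^{2}\right) + 1624859 = \left(32 - 8 \left(\left(2 - 3\right) \left(27 + \left(2 - 3\right)\right)\right)^{2}\right) + 1624859 = \left(32 - 8 \left(- (27 - 1)\right)^{2}\right) + 1624859 = \left(32 - 8 \left(\left(-1\right) 26\right)^{2}\right) + 1624859 = \left(32 - 8 \left(-26\right)^{2}\right) + 1624859 = \left(32 - 5408\right) + 1624859 = -5376 + 1624859 = 1619483$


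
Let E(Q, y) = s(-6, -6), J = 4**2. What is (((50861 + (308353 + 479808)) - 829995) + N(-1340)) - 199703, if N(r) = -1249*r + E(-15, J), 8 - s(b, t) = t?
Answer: 1482998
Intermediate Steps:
J = 16
s(b, t) = 8 - t
E(Q, y) = 14 (E(Q, y) = 8 - 1*(-6) = 8 + 6 = 14)
N(r) = 14 - 1249*r (N(r) = -1249*r + 14 = 14 - 1249*r)
(((50861 + (308353 + 479808)) - 829995) + N(-1340)) - 199703 = (((50861 + (308353 + 479808)) - 829995) + (14 - 1249*(-1340))) - 199703 = (((50861 + 788161) - 829995) + (14 + 1673660)) - 199703 = ((839022 - 829995) + 1673674) - 199703 = (9027 + 1673674) - 199703 = 1682701 - 199703 = 1482998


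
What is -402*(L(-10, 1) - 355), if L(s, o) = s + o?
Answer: 146328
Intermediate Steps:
L(s, o) = o + s
-402*(L(-10, 1) - 355) = -402*((1 - 10) - 355) = -402*(-9 - 355) = -402*(-364) = 146328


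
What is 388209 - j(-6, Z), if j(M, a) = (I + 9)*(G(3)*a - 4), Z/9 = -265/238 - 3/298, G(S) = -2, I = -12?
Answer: 6884196741/17731 ≈ 3.8826e+5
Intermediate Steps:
Z = -179289/17731 (Z = 9*(-265/238 - 3/298) = 9*(-19921/17731) = -179289/17731 ≈ -10.112)
j(M, a) = 12 + 6*a (j(M, a) = (-12 + 9)*(-2*a - 4) = -3*(-4 - 2*a) = 12 + 6*a)
388209 - j(-6, Z) = 388209 - (12 + 6*(-179289/17731)) = 388209 - (12 - 1075734/17731) = 388209 - 1*(-862962/17731) = 388209 + 862962/17731 = 6884196741/17731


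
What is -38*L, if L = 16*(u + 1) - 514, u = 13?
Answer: 11020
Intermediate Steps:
L = -290 (L = 16*(13 + 1) - 514 = 16*14 - 514 = 224 - 514 = -290)
-38*L = -38*(-290) = 11020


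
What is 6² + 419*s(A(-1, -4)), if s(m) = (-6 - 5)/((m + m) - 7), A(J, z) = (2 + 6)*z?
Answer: 7165/71 ≈ 100.92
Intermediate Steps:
A(J, z) = 8*z
s(m) = -11/(-7 + 2*m) (s(m) = -11/(2*m - 7) = -11/(-7 + 2*m))
6² + 419*s(A(-1, -4)) = 6² + 419*(-11/(-7 + 2*(8*(-4)))) = 36 + 419*(-11/(-7 + 2*(-32))) = 36 + 419*(-11/(-7 - 64)) = 36 + 419*(-11/(-71)) = 36 + 419*(-11*(-1/71)) = 36 + 419*(11/71) = 36 + 4609/71 = 7165/71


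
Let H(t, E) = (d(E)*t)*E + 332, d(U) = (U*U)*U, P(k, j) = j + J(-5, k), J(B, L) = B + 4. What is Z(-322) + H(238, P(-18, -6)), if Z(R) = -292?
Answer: 571478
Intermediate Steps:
J(B, L) = 4 + B
P(k, j) = -1 + j (P(k, j) = j + (4 - 5) = j - 1 = -1 + j)
d(U) = U³ (d(U) = U²*U = U³)
H(t, E) = 332 + t*E⁴ (H(t, E) = (E³*t)*E + 332 = (t*E³)*E + 332 = t*E⁴ + 332 = 332 + t*E⁴)
Z(-322) + H(238, P(-18, -6)) = -292 + (332 + 238*(-1 - 6)⁴) = -292 + (332 + 238*(-7)⁴) = -292 + (332 + 238*2401) = -292 + (332 + 571438) = -292 + 571770 = 571478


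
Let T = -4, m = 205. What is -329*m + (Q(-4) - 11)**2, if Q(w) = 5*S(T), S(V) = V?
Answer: -66484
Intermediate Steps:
Q(w) = -20 (Q(w) = 5*(-4) = -20)
-329*m + (Q(-4) - 11)**2 = -329*205 + (-20 - 11)**2 = -67445 + (-31)**2 = -67445 + 961 = -66484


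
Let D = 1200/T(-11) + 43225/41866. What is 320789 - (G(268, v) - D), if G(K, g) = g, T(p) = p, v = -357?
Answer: 13440574461/41866 ≈ 3.2104e+5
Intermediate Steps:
D = -4523975/41866 (D = 1200/(-11) + 43225/41866 = 1200*(-1/11) + 43225*(1/41866) = -1200/11 + 43225/41866 = -4523975/41866 ≈ -108.06)
320789 - (G(268, v) - D) = 320789 - (-357 - 1*(-4523975/41866)) = 320789 - (-357 + 4523975/41866) = 320789 - 1*(-10422187/41866) = 320789 + 10422187/41866 = 13440574461/41866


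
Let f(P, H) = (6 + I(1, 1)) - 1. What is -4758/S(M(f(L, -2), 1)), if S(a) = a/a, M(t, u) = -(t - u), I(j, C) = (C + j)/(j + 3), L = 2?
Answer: -4758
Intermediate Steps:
I(j, C) = (C + j)/(3 + j)
f(P, H) = 11/2 (f(P, H) = (6 + (1 + 1)/(3 + 1)) - 1 = (6 + 2/4) - 1 = (6 + (1/4)*2) - 1 = (6 + 1/2) - 1 = 13/2 - 1 = 11/2)
M(t, u) = u - t
S(a) = 1
-4758/S(M(f(L, -2), 1)) = -4758/1 = -4758*1 = -4758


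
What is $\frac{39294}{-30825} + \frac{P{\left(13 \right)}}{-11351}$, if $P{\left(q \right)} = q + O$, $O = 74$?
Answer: $- \frac{49856441}{38877175} \approx -1.2824$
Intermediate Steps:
$P{\left(q \right)} = 74 + q$ ($P{\left(q \right)} = q + 74 = 74 + q$)
$\frac{39294}{-30825} + \frac{P{\left(13 \right)}}{-11351} = \frac{39294}{-30825} + \frac{74 + 13}{-11351} = 39294 \left(- \frac{1}{30825}\right) + 87 \left(- \frac{1}{11351}\right) = - \frac{4366}{3425} - \frac{87}{11351} = - \frac{49856441}{38877175}$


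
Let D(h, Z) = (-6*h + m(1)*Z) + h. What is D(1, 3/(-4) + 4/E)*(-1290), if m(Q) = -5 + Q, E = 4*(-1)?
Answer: -2580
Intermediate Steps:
E = -4
D(h, Z) = -5*h - 4*Z (D(h, Z) = (-6*h + (-5 + 1)*Z) + h = (-6*h - 4*Z) + h = -5*h - 4*Z)
D(1, 3/(-4) + 4/E)*(-1290) = (-5*1 - 4*(3/(-4) + 4/(-4)))*(-1290) = (-5 - 4*(3*(-¼) + 4*(-¼)))*(-1290) = (-5 - 4*(-¾ - 1))*(-1290) = (-5 - 4*(-7/4))*(-1290) = (-5 + 7)*(-1290) = 2*(-1290) = -2580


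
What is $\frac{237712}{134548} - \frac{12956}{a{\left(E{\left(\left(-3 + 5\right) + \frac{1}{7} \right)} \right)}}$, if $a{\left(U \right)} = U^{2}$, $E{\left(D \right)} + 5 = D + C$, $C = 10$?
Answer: $- \frac{5301419407}{21023125} \approx -252.17$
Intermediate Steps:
$E{\left(D \right)} = 5 + D$ ($E{\left(D \right)} = -5 + \left(D + 10\right) = -5 + \left(10 + D\right) = 5 + D$)
$\frac{237712}{134548} - \frac{12956}{a{\left(E{\left(\left(-3 + 5\right) + \frac{1}{7} \right)} \right)}} = \frac{237712}{134548} - \frac{12956}{\left(5 + \left(\left(-3 + 5\right) + \frac{1}{7}\right)\right)^{2}} = 237712 \cdot \frac{1}{134548} - \frac{12956}{\left(5 + \left(2 + \frac{1}{7}\right)\right)^{2}} = \frac{59428}{33637} - \frac{12956}{\left(5 + \frac{15}{7}\right)^{2}} = \frac{59428}{33637} - \frac{12956}{\left(\frac{50}{7}\right)^{2}} = \frac{59428}{33637} - \frac{12956}{\frac{2500}{49}} = \frac{59428}{33637} - \frac{158711}{625} = - \frac{5301419407}{21023125}$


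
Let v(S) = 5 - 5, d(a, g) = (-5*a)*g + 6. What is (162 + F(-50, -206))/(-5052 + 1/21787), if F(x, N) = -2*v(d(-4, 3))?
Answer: -3529494/110067923 ≈ -0.032067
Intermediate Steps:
d(a, g) = 6 - 5*a*g (d(a, g) = -5*a*g + 6 = 6 - 5*a*g)
v(S) = 0
F(x, N) = 0 (F(x, N) = -2*0 = 0)
(162 + F(-50, -206))/(-5052 + 1/21787) = (162 + 0)/(-5052 + 1/21787) = 162/(-5052 + 1/21787) = 162/(-110067923/21787) = 162*(-21787/110067923) = -3529494/110067923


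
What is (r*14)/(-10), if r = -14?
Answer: 98/5 ≈ 19.600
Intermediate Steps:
(r*14)/(-10) = -14*14/(-10) = -196*(-⅒) = 98/5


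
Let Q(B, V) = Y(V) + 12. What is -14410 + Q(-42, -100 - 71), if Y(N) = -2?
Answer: -14400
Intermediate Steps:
Q(B, V) = 10 (Q(B, V) = -2 + 12 = 10)
-14410 + Q(-42, -100 - 71) = -14410 + 10 = -14400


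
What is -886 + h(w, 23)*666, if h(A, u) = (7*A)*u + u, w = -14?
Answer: -1486732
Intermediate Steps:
h(A, u) = u + 7*A*u (h(A, u) = 7*A*u + u = u + 7*A*u)
-886 + h(w, 23)*666 = -886 + (23*(1 + 7*(-14)))*666 = -886 + (23*(1 - 98))*666 = -886 + (23*(-97))*666 = -886 - 2231*666 = -886 - 1485846 = -1486732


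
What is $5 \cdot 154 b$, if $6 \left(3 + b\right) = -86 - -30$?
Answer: $- \frac{28490}{3} \approx -9496.7$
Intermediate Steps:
$b = - \frac{37}{3}$ ($b = -3 + \frac{-86 - -30}{6} = -3 + \frac{-86 + 30}{6} = -3 + \frac{1}{6} \left(-56\right) = -3 - \frac{28}{3} = - \frac{37}{3} \approx -12.333$)
$5 \cdot 154 b = 5 \cdot 154 \left(- \frac{37}{3}\right) = 770 \left(- \frac{37}{3}\right) = - \frac{28490}{3}$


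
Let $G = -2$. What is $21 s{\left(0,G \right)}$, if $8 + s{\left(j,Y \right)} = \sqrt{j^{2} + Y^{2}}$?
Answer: $-126$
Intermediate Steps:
$s{\left(j,Y \right)} = -8 + \sqrt{Y^{2} + j^{2}}$ ($s{\left(j,Y \right)} = -8 + \sqrt{j^{2} + Y^{2}} = -8 + \sqrt{Y^{2} + j^{2}}$)
$21 s{\left(0,G \right)} = 21 \left(-8 + \sqrt{\left(-2\right)^{2} + 0^{2}}\right) = 21 \left(-8 + \sqrt{4 + 0}\right) = 21 \left(-8 + \sqrt{4}\right) = 21 \left(-8 + 2\right) = 21 \left(-6\right) = -126$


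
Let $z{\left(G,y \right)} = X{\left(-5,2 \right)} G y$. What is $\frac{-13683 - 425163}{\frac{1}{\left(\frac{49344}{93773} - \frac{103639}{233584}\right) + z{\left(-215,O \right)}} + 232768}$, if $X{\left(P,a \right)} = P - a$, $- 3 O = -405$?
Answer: $- \frac{325500934755960954409}{172648723203305010344} \approx -1.8853$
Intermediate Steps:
$O = 135$ ($O = \left(- \frac{1}{3}\right) \left(-405\right) = 135$)
$z{\left(G,y \right)} = - 7 G y$ ($z{\left(G,y \right)} = \left(-5 - 2\right) G y = - 7 G y$)
$\frac{-13683 - 425163}{\frac{1}{\left(\frac{49344}{93773} - \frac{103639}{233584}\right) + z{\left(-215,O \right)}} + 232768} = \frac{-13683 - 425163}{\frac{1}{\left(\frac{49344}{93773} - \frac{103639}{233584}\right) - \left(-1505\right) 135} + 232768} = - \frac{438846}{\frac{1}{\left(49344 \cdot \frac{1}{93773} - \frac{103639}{233584}\right) + 203175} + 232768} = - \frac{438846}{\frac{1}{\left(\frac{49344}{93773} - \frac{103639}{233584}\right) + 203175} + 232768} = - \frac{438846}{\frac{1}{\frac{1807428949}{21903872432} + 203175} + 232768} = - \frac{438846}{\frac{1}{\frac{4450321088800549}{21903872432}} + 232768} = - \frac{438846}{\frac{21903872432}{4450321088800549} + 232768} = - \frac{438846}{\frac{1035892339219830062064}{4450321088800549}} = \left(-438846\right) \frac{4450321088800549}{1035892339219830062064} = - \frac{325500934755960954409}{172648723203305010344}$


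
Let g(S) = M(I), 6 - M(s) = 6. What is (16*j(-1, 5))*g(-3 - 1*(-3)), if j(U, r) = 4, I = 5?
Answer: 0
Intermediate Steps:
M(s) = 0 (M(s) = 6 - 1*6 = 6 - 6 = 0)
g(S) = 0
(16*j(-1, 5))*g(-3 - 1*(-3)) = (16*4)*0 = 64*0 = 0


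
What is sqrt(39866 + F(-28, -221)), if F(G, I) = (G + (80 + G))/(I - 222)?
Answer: sqrt(7823652002)/443 ≈ 199.66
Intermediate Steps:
F(G, I) = (80 + 2*G)/(-222 + I)
sqrt(39866 + F(-28, -221)) = sqrt(39866 + 2*(40 - 28)/(-222 - 221)) = sqrt(39866 + 2*12/(-443)) = sqrt(39866 + 2*(-1/443)*12) = sqrt(39866 - 24/443) = sqrt(17660614/443) = sqrt(7823652002)/443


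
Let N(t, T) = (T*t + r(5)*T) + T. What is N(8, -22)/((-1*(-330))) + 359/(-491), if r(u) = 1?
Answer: -2059/1473 ≈ -1.3978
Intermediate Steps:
N(t, T) = 2*T + T*t (N(t, T) = (T*t + 1*T) + T = (T*t + T) + T = (T + T*t) + T = 2*T + T*t)
N(8, -22)/((-1*(-330))) + 359/(-491) = (-22*(2 + 8))/((-1*(-330))) + 359/(-491) = -22*10/330 + 359*(-1/491) = -220*1/330 - 359/491 = -⅔ - 359/491 = -2059/1473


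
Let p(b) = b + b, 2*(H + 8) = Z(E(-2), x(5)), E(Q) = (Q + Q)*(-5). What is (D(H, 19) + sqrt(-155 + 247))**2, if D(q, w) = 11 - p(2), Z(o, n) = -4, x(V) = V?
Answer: 141 + 28*sqrt(23) ≈ 275.28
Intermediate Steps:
E(Q) = -10*Q (E(Q) = (2*Q)*(-5) = -10*Q)
H = -10 (H = -8 + (1/2)*(-4) = -8 - 2 = -10)
p(b) = 2*b
D(q, w) = 7 (D(q, w) = 11 - 2*2 = 11 - 1*4 = 11 - 4 = 7)
(D(H, 19) + sqrt(-155 + 247))**2 = (7 + sqrt(-155 + 247))**2 = (7 + sqrt(92))**2 = (7 + 2*sqrt(23))**2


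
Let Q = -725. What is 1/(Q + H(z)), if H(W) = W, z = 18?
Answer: -1/707 ≈ -0.0014144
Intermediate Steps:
1/(Q + H(z)) = 1/(-725 + 18) = 1/(-707) = -1/707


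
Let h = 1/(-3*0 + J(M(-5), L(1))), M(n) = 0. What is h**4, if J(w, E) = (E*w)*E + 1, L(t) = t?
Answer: 1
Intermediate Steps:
J(w, E) = 1 + w*E**2 (J(w, E) = w*E**2 + 1 = 1 + w*E**2)
h = 1 (h = 1/(-3*0 + (1 + 0*1**2)) = 1/(0 + (1 + 0*1)) = 1/(0 + (1 + 0)) = 1/(0 + 1) = 1/1 = 1)
h**4 = 1**4 = 1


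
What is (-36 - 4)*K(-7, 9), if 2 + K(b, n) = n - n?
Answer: 80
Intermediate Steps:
K(b, n) = -2 (K(b, n) = -2 + (n - n) = -2 + 0 = -2)
(-36 - 4)*K(-7, 9) = (-36 - 4)*(-2) = -40*(-2) = 80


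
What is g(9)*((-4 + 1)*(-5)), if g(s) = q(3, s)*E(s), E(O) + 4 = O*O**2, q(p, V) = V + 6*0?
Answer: 97875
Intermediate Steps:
q(p, V) = V (q(p, V) = V + 0 = V)
E(O) = -4 + O**3 (E(O) = -4 + O*O**2 = -4 + O**3)
g(s) = s*(-4 + s**3)
g(9)*((-4 + 1)*(-5)) = (9*(-4 + 9**3))*((-4 + 1)*(-5)) = (9*(-4 + 729))*(-3*(-5)) = (9*725)*15 = 6525*15 = 97875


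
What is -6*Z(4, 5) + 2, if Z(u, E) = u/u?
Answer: -4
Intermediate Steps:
Z(u, E) = 1
-6*Z(4, 5) + 2 = -6*1 + 2 = -6 + 2 = -4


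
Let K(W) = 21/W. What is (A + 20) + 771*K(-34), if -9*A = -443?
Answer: -124537/306 ≈ -406.98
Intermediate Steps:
A = 443/9 (A = -⅑*(-443) = 443/9 ≈ 49.222)
(A + 20) + 771*K(-34) = (443/9 + 20) + 771*(21/(-34)) = 623/9 + 771*(21*(-1/34)) = 623/9 + 771*(-21/34) = 623/9 - 16191/34 = -124537/306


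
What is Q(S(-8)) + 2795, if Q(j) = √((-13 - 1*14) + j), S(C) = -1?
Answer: 2795 + 2*I*√7 ≈ 2795.0 + 5.2915*I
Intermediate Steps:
Q(j) = √(-27 + j) (Q(j) = √((-13 - 14) + j) = √(-27 + j))
Q(S(-8)) + 2795 = √(-27 - 1) + 2795 = √(-28) + 2795 = 2*I*√7 + 2795 = 2795 + 2*I*√7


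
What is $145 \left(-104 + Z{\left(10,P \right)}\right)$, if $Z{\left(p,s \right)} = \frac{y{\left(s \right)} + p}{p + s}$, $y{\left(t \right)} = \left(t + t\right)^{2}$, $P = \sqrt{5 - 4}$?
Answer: $- \frac{163850}{11} \approx -14895.0$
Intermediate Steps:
$P = 1$ ($P = \sqrt{1} = 1$)
$y{\left(t \right)} = 4 t^{2}$ ($y{\left(t \right)} = \left(2 t\right)^{2} = 4 t^{2}$)
$Z{\left(p,s \right)} = \frac{p + 4 s^{2}}{p + s}$ ($Z{\left(p,s \right)} = \frac{4 s^{2} + p}{p + s} = \frac{p + 4 s^{2}}{p + s}$)
$145 \left(-104 + Z{\left(10,P \right)}\right) = 145 \left(-104 + \frac{10 + 4 \cdot 1^{2}}{10 + 1}\right) = 145 \left(-104 + \frac{10 + 4 \cdot 1}{11}\right) = 145 \left(-104 + \frac{10 + 4}{11}\right) = 145 \left(-104 + \frac{1}{11} \cdot 14\right) = 145 \left(-104 + \frac{14}{11}\right) = 145 \left(- \frac{1130}{11}\right) = - \frac{163850}{11}$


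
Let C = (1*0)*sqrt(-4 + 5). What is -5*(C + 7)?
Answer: -35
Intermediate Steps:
C = 0 (C = 0*sqrt(1) = 0*1 = 0)
-5*(C + 7) = -5*(0 + 7) = -5*7 = -35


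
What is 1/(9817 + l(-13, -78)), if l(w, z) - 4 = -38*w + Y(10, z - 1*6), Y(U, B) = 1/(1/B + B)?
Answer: 7057/72792871 ≈ 9.6946e-5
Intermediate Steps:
Y(U, B) = 1/(B + 1/B)
l(w, z) = 4 - 38*w + (-6 + z)/(1 + (-6 + z)²) (l(w, z) = 4 + (-38*w + (z - 1*6)/(1 + (z - 1*6)²)) = 4 + (-38*w + (z - 6)/(1 + (z - 6)²)) = 4 + (-38*w + (-6 + z)/(1 + (-6 + z)²)) = 4 - 38*w + (-6 + z)/(1 + (-6 + z)²))
1/(9817 + l(-13, -78)) = 1/(9817 + (-6 - 78 + 2*(1 + (-6 - 78)²)*(2 - 19*(-13)))/(1 + (-6 - 78)²)) = 1/(9817 + (-6 - 78 + 2*(1 + (-84)²)*(2 + 247))/(1 + (-84)²)) = 1/(9817 + (-6 - 78 + 2*(1 + 7056)*249)/(1 + 7056)) = 1/(9817 + (-6 - 78 + 2*7057*249)/7057) = 1/(9817 + (-6 - 78 + 3514386)/7057) = 1/(9817 + (1/7057)*3514302) = 1/(9817 + 3514302/7057) = 1/(72792871/7057) = 7057/72792871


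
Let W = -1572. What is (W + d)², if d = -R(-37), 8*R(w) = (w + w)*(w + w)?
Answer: 20367169/4 ≈ 5.0918e+6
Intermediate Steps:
R(w) = w²/2 (R(w) = ((w + w)*(w + w))/8 = ((2*w)*(2*w))/8 = (4*w²)/8 = w²/2)
d = -1369/2 (d = -(-37)²/2 = -1369/2 ≈ -684.50)
(W + d)² = (-1572 - 1369/2)² = (-4513/2)² = 20367169/4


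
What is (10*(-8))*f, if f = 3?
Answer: -240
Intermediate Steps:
(10*(-8))*f = (10*(-8))*3 = -80*3 = -240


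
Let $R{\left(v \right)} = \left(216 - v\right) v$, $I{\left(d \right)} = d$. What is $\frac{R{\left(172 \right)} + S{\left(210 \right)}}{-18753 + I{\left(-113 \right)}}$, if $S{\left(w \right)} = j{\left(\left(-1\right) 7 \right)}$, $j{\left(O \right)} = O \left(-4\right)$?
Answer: $- \frac{3798}{9433} \approx -0.40263$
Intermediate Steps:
$j{\left(O \right)} = - 4 O$
$R{\left(v \right)} = v \left(216 - v\right)$
$S{\left(w \right)} = 28$ ($S{\left(w \right)} = - 4 \left(\left(-1\right) 7\right) = \left(-4\right) \left(-7\right) = 28$)
$\frac{R{\left(172 \right)} + S{\left(210 \right)}}{-18753 + I{\left(-113 \right)}} = \frac{172 \left(216 - 172\right) + 28}{-18753 - 113} = \frac{172 \left(216 - 172\right) + 28}{-18866} = \left(172 \cdot 44 + 28\right) \left(- \frac{1}{18866}\right) = \left(7568 + 28\right) \left(- \frac{1}{18866}\right) = 7596 \left(- \frac{1}{18866}\right) = - \frac{3798}{9433}$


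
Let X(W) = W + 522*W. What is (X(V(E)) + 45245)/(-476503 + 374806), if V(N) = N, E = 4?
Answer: -15779/33899 ≈ -0.46547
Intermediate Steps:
X(W) = 523*W
(X(V(E)) + 45245)/(-476503 + 374806) = (523*4 + 45245)/(-476503 + 374806) = (2092 + 45245)/(-101697) = 47337*(-1/101697) = -15779/33899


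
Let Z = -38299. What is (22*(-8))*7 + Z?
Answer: -39531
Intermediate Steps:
(22*(-8))*7 + Z = (22*(-8))*7 - 38299 = -176*7 - 38299 = -1232 - 38299 = -39531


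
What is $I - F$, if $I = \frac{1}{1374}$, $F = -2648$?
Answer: $\frac{3638353}{1374} \approx 2648.0$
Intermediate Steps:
$I = \frac{1}{1374} \approx 0.0007278$
$I - F = \frac{1}{1374} - -2648 = \frac{1}{1374} + 2648 = \frac{3638353}{1374}$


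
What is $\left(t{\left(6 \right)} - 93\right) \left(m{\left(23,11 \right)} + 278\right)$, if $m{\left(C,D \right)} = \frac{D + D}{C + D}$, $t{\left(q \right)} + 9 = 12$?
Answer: $- \frac{426330}{17} \approx -25078.0$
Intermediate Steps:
$t{\left(q \right)} = 3$ ($t{\left(q \right)} = -9 + 12 = 3$)
$m{\left(C,D \right)} = \frac{2 D}{C + D}$
$\left(t{\left(6 \right)} - 93\right) \left(m{\left(23,11 \right)} + 278\right) = \left(3 - 93\right) \left(2 \cdot 11 \frac{1}{23 + 11} + 278\right) = - 90 \left(2 \cdot 11 \cdot \frac{1}{34} + 278\right) = - 90 \left(\frac{11}{17} + 278\right) = \left(-90\right) \frac{4737}{17} = - \frac{426330}{17}$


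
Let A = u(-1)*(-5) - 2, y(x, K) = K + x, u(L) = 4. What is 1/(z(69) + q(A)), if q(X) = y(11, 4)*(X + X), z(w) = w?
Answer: -1/591 ≈ -0.0016920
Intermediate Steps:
A = -22 (A = 4*(-5) - 2 = -20 - 2 = -22)
q(X) = 30*X (q(X) = (4 + 11)*(X + X) = 15*(2*X) = 30*X)
1/(z(69) + q(A)) = 1/(69 + 30*(-22)) = 1/(69 - 660) = 1/(-591) = -1/591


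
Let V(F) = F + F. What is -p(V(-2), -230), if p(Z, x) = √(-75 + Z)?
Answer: -I*√79 ≈ -8.8882*I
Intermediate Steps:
V(F) = 2*F
-p(V(-2), -230) = -√(-75 + 2*(-2)) = -√(-75 - 4) = -√(-79) = -I*√79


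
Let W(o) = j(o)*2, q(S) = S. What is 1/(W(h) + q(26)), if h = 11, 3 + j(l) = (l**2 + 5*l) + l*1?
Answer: 1/394 ≈ 0.0025381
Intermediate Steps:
j(l) = -3 + l**2 + 6*l (j(l) = -3 + ((l**2 + 5*l) + l*1) = -3 + ((l**2 + 5*l) + l) = -3 + (l**2 + 6*l) = -3 + l**2 + 6*l)
W(o) = -6 + 2*o**2 + 12*o (W(o) = (-3 + o**2 + 6*o)*2 = -6 + 2*o**2 + 12*o)
1/(W(h) + q(26)) = 1/((-6 + 2*11**2 + 12*11) + 26) = 1/((-6 + 2*121 + 132) + 26) = 1/((-6 + 242 + 132) + 26) = 1/(368 + 26) = 1/394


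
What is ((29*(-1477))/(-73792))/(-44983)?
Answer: -42833/3319385536 ≈ -1.2904e-5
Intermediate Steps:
((29*(-1477))/(-73792))/(-44983) = -42833*(-1/73792)*(-1/44983) = (42833/73792)*(-1/44983) = -42833/3319385536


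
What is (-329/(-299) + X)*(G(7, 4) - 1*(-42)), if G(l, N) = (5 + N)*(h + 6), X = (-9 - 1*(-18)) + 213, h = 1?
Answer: 7004235/299 ≈ 23426.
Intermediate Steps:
X = 222 (X = (-9 + 18) + 213 = 9 + 213 = 222)
G(l, N) = 35 + 7*N (G(l, N) = (5 + N)*(1 + 6) = (5 + N)*7 = 35 + 7*N)
(-329/(-299) + X)*(G(7, 4) - 1*(-42)) = (-329/(-299) + 222)*((35 + 7*4) - 1*(-42)) = (-329*(-1/299) + 222)*((35 + 28) + 42) = (329/299 + 222)*(63 + 42) = (66707/299)*105 = 7004235/299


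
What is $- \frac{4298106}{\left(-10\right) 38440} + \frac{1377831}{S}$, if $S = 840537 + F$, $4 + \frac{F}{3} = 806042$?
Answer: $\frac{2422610941901}{208770907400} \approx 11.604$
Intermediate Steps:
$F = 2418114$ ($F = -12 + 3 \cdot 806042 = -12 + 2418126 = 2418114$)
$S = 3258651$ ($S = 840537 + 2418114 = 3258651$)
$- \frac{4298106}{\left(-10\right) 38440} + \frac{1377831}{S} = - \frac{4298106}{\left(-10\right) 38440} + \frac{1377831}{3258651} = - \frac{4298106}{-384400} + 1377831 \cdot \frac{1}{3258651} = \left(-4298106\right) \left(- \frac{1}{384400}\right) + \frac{459277}{1086217} = \frac{2149053}{192200} + \frac{459277}{1086217} = \frac{2422610941901}{208770907400}$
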